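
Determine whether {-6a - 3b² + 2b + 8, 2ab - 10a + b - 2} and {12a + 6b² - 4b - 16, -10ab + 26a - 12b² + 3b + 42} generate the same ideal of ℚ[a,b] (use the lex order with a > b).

For a fixed monomial order, each ideal has a unique reduced Gröbner basis; comparing bases decides equality.
Buchberger on the first generating set:
f_1 = -6a - 3b² + 2b + 8, LT = a.
f_2 = 2ab - 10a + b - 2, LT = ab.

S(f_1,f_2): lcm = ab. S = 5a + ½b³ - ⅓b² - 11/6b + 1.
  reduce S modulo (f_1, f_2):
  remainder ½b³ - 17/6b² - ⅙b + 23/3 ≠ 0; add g_3 = ½b³ - 17/6b² - ⅙b + 23/3 to the basis.

The other S-polynomials (S(f_1,g_3), S(f_2,g_3)) all reduce to 0 modulo the current basis, so we have a Gröbner basis.
Inter-reduce: drop elements whose leading term is divisible by another's, tail-reduce, and make monic.
Reduced Gröbner basis: {a + ½b² - ⅓b - 4/3, b³ - 17/3b² - ⅓b + 46/3}.

Buchberger on the second generating set:
h_1 = 12a + 6b² - 4b - 16, LT = a.
h_2 = -10ab + 26a - 12b² + 3b + 42, LT = ab.

S(h_1,h_2): lcm = ab. S = 13/5a + ½b³ - 23/15b² - 31/30b + 21/5.
  reduce S modulo (h_1, h_2):
  remainder ½b³ - 17/6b² - ⅙b + 23/3 ≠ 0; add k_3 = ½b³ - 17/6b² - ⅙b + 23/3 to the basis.

The other S-polynomials (S(h_1,k_3), S(h_2,k_3)) all reduce to 0 modulo the current basis, so we have a Gröbner basis.
Inter-reduce: drop elements whose leading term is divisible by another's, tail-reduce, and make monic.
Reduced Gröbner basis: {a + ½b² - ⅓b - 4/3, b³ - 17/3b² - ⅓b + 46/3}.

These coincide, so the ideals are equal.

Yes, the ideals are equal.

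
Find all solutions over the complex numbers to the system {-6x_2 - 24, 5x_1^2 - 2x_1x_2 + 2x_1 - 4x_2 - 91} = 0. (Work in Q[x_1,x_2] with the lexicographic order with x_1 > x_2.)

{(-5, -4), (3, -4)}

Compute a lex Gröbner basis by Buchberger's algorithm.
f_1 = -6x_2 - 24, LT = x_2.
f_2 = 5x_1^2 - 2x_1x_2 + 2x_1 - 4x_2 - 91, LT = x_1^2.

The S-polynomials (S(f_1,f_2)) all reduce to 0 modulo the current basis, so we have a Gröbner basis.
Inter-reduce: drop elements whose leading term is divisible by another's, tail-reduce, and make monic.
Reduced Gröbner basis: {x_1^2 + 2x_1 - 15, x_2 + 4}.

Since the basis is lex-ordered, x_2 + 4 is univariate in x_2. Its roots are {-4}. Back-substituting each root into the other basis elements fixes the other coordinates.
  x_2 = -4: the earlier basis element becomes x_1^2 + 2x_1 - 15 = 0, giving x_1 = -5, 3 — points (-5, -4), (3, -4).
Each listed point satisfies every original equation (direct substitution).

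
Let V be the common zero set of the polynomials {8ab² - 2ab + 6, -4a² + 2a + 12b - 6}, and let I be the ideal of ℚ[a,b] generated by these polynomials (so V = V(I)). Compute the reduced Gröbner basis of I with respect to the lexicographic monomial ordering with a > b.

G = {a + 4b³ - 3b² + ½b - ½, b⁵ - b⁴ + 5/16b³ - 5/32b² + 1/32b - 3/16}

Buchberger's algorithm terminates because the ascending chain of leading-term ideals stabilizes.

f_1 = 8ab² - 2ab + 6, LT = ab².
f_2 = -4a² + 2a + 12b - 6, LT = a².

S(f_1,f_2): lcm = a²b². S = -¼a²b + ½ab² + ¾a + 3b³ - 3/2b².
  leading term a²b: subtract (1/16b)·f_2 from -¼a²b + ½ab² + ¾a + 3b³ - 3/2b² → ½ab² - ⅛ab + ¾a + 3b³ - 9/4b² + ⅜b
  leading term ab²: subtract (1/16)·f_1 from ½ab² - ⅛ab + ¾a + 3b³ - 9/4b² + ⅜b → ¾a + 3b³ - 9/4b² + ⅜b - ⅜
  leading term a: no divisor's leading term divides it; move ¾a to the remainder.
  leading term b³: no divisor's leading term divides it; move 3b³ to the remainder.
  leading term b²: no divisor's leading term divides it; move -9/4b² to the remainder.
  leading term b: no divisor's leading term divides it; move ⅜b to the remainder.
  leading term 1: no divisor's leading term divides it; move -⅜ to the remainder.
  remainder ¾a + 3b³ - 9/4b² + ⅜b - ⅜ ≠ 0; add g_3 = ¾a + 3b³ - 9/4b² + ⅜b - ⅜ to the basis.

S(f_1,g_3): lcm = ab². S = -¼ab - 4b⁵ + 3b⁴ - ½b³ + ½b² + ¾.
  leading term ab: subtract (-⅓b)·g_3 from -¼ab - 4b⁵ + 3b⁴ - ½b³ + ½b² + ¾ → -4b⁵ + 4b⁴ - 5/4b³ + ⅝b² - ⅛b + ¾
  leading term b⁵: no divisor's leading term divides it; move -4b⁵ to the remainder.
  leading term b⁴: no divisor's leading term divides it; move 4b⁴ to the remainder.
  leading term b³: no divisor's leading term divides it; move -5/4b³ to the remainder.
  leading term b²: no divisor's leading term divides it; move ⅝b² to the remainder.
  leading term b: no divisor's leading term divides it; move -⅛b to the remainder.
  leading term 1: no divisor's leading term divides it; move ¾ to the remainder.
  remainder -4b⁵ + 4b⁴ - 5/4b³ + ⅝b² - ⅛b + ¾ ≠ 0; add g_4 = -4b⁵ + 4b⁴ - 5/4b³ + ⅝b² - ⅛b + ¾ to the basis.

The other S-polynomials (S(f_2,g_3), S(f_1,g_4), S(f_2,g_4), S(g_3,g_4)) all reduce to 0 modulo the current basis, so we have a Gröbner basis.
Inter-reduce: drop elements whose leading term is divisible by another's, tail-reduce, and make monic.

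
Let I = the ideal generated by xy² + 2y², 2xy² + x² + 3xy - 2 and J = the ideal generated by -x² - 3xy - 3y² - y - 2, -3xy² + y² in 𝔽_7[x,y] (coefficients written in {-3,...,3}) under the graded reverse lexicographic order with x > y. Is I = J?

Equality of ideals is decidable: compute both reduced Gröbner bases (unique for the ordering) and check whether they agree.
Buchberger on the first generating set:
f_1 = xy² + 2y², LT = xy².
f_2 = 2xy² + x² + 3xy - 2, LT = xy².

S(f_1,f_2): lcm = xy². S = 3x² + 2xy + 2y² + 1.
  leading term x²: no divisor's leading term divides it; move 3x² to the remainder.
  leading term xy: no divisor's leading term divides it; move 2xy to the remainder.
  leading term y²: no divisor's leading term divides it; move 2y² to the remainder.
  leading term 1: no divisor's leading term divides it; move 1 to the remainder.
  remainder 3x² + 2xy + 2y² + 1 ≠ 0; add g_3 = 3x² + 2xy + 2y² + 1 to the basis.

S(f_1,g_3): lcm = x²y². S = -3xy³ - 3y⁴ + 2xy² + 2y².
  leading term xy³: subtract (-3y)·f_1 from -3xy³ - 3y⁴ + 2xy² + 2y² → -3y⁴ + 2xy² - y³ + 2y²
  leading term y⁴: no divisor's leading term divides it; move -3y⁴ to the remainder.
  leading term xy²: subtract (2)·f_1 from 2xy² - y³ + 2y² → -y³ - 2y²
  leading term y³: no divisor's leading term divides it; move -y³ to the remainder.
  leading term y²: no divisor's leading term divides it; move -2y² to the remainder.
  remainder -3y⁴ - y³ - 2y² ≠ 0; add g_4 = -3y⁴ - y³ - 2y² to the basis.

The other S-polynomials (S(f_2,g_3), S(f_1,g_4), S(f_2,g_4), S(g_3,g_4)) all reduce to 0 modulo the current basis, so we have a Gröbner basis.
Inter-reduce: drop elements whose leading term is divisible by another's, tail-reduce, and make monic.
Reduced Gröbner basis: {y⁴ - 2y³ + 3y², xy² + 2y², x² + 3xy + 3y² - 2}.

Buchberger on the second generating set:
h_1 = -x² - 3xy - 3y² - y - 2, LT = x².
h_2 = -3xy² + y², LT = xy².

S(h_1,h_2): lcm = x²y². S = 3xy³ + 3y⁴ - 2xy² + y³ + 2y².
  leading term xy³: subtract (-y)·h_2 from 3xy³ + 3y⁴ - 2xy² + y³ + 2y² → 3y⁴ - 2xy² + 2y³ + 2y²
  leading term y⁴: no divisor's leading term divides it; move 3y⁴ to the remainder.
  leading term xy²: subtract (3)·h_2 from -2xy² + 2y³ + 2y² → 2y³ - y²
  leading term y³: no divisor's leading term divides it; move 2y³ to the remainder.
  leading term y²: no divisor's leading term divides it; move -y² to the remainder.
  remainder 3y⁴ + 2y³ - y² ≠ 0; add k_3 = 3y⁴ + 2y³ - y² to the basis.

The other S-polynomials (S(h_1,k_3), S(h_2,k_3)) all reduce to 0 modulo the current basis, so we have a Gröbner basis.
Inter-reduce: drop elements whose leading term is divisible by another's, tail-reduce, and make monic.
Reduced Gröbner basis: {y⁴ + 3y³ + 2y², xy² + 2y², x² + 3xy + 3y² + y + 2}.

These differ, so the ideals are not equal.
The same test decides containment: I ⊆ J iff every generator of I reduces to 0 modulo a Gröbner basis of J.

No, the ideals differ.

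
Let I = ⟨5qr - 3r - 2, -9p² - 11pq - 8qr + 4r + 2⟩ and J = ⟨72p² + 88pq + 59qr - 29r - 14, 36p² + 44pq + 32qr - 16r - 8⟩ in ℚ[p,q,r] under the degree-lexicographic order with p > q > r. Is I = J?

Yes, the ideals are equal.

For a fixed monomial order, each ideal has a unique reduced Gröbner basis; comparing bases decides equality.
Buchberger on the first generating set:
f_1 = 5qr - 3r - 2, LT = qr.
f_2 = -9p² - 11pq - 8qr + 4r + 2, LT = p².

S(f_1,f_2): leading monomials are coprime, so the S-polynomial reduces to 0 (Buchberger's first criterion).
Every S-polynomial of the final basis reduces to 0, so we have a Gröbner basis.
Inter-reduce: drop elements whose leading term is divisible by another's, tail-reduce, and make monic.
Reduced Gröbner basis: {p² + 11/9pq + 4/45r + 2/15, qr - ⅗r - ⅖}.

Buchberger on the second generating set:
h_1 = 72p² + 88pq + 59qr - 29r - 14, LT = p².
h_2 = 36p² + 44pq + 32qr - 16r - 8, LT = p².

S(h_1,h_2): lcm = p². S = -5/72qr + 1/24r + 1/36.
  leading term qr: no divisor's leading term divides it; move -5/72qr to the remainder.
  leading term r: no divisor's leading term divides it; move 1/24r to the remainder.
  leading term 1: no divisor's leading term divides it; move 1/36 to the remainder.
  remainder -5/72qr + 1/24r + 1/36 ≠ 0; add k_3 = -5/72qr + 1/24r + 1/36 to the basis.

S(h_1,k_3): leading monomials are coprime, so the S-polynomial reduces to 0 (Buchberger's first criterion).
S(h_2,k_3): leading monomials are coprime, so the S-polynomial reduces to 0 (Buchberger's first criterion).
Every S-polynomial of the final basis reduces to 0, so we have a Gröbner basis.
Inter-reduce: drop elements whose leading term is divisible by another's, tail-reduce, and make monic.
Reduced Gröbner basis: {p² + 11/9pq + 4/45r + 2/15, qr - ⅗r - ⅖}.

Same reduced basis, so the two generating sets span the same ideal.
The same test decides containment: I ⊆ J iff every generator of I reduces to 0 modulo a Gröbner basis of J.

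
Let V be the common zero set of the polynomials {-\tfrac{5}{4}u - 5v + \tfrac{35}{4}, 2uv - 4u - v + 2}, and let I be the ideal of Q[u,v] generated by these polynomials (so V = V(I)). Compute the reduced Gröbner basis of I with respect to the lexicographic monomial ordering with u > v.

G = {u + 4v - 7, v^{2} - \tfrac{29}{8}v + \tfrac{13}{4}}

f_1 = -\tfrac{5}{4}u - 5v + \tfrac{35}{4}, LT = u.
f_2 = 2uv - 4u - v + 2, LT = uv.

S(f_1,f_2): lcm = uv. S = 2u + 4v^{2} - \tfrac{13}{2}v - 1.
  leading term u: subtract (-\tfrac{8}{5})·f_1 from 2u + 4v^{2} - \tfrac{13}{2}v - 1 → 4v^{2} - \tfrac{29}{2}v + 13
  leading term v^{2}: no divisor's leading term divides it; move 4v^{2} to the remainder.
  leading term v: no divisor's leading term divides it; move -\tfrac{29}{2}v to the remainder.
  leading term 1: no divisor's leading term divides it; move 13 to the remainder.
  remainder 4v^{2} - \tfrac{29}{2}v + 13 ≠ 0; add g_3 = 4v^{2} - \tfrac{29}{2}v + 13 to the basis.

The other S-polynomials (S(f_1,g_3), S(f_2,g_3)) all reduce to 0 modulo the current basis, so we have a Gröbner basis.
Inter-reduce: drop elements whose leading term is divisible by another's, tail-reduce, and make monic.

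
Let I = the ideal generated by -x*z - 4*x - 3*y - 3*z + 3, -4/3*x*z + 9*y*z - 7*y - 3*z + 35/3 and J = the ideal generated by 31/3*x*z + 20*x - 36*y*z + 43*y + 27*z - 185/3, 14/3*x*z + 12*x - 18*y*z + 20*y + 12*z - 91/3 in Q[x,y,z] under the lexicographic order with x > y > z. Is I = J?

No, the ideals differ.

Equality of ideals is decidable: compute both reduced Gröbner bases (unique for the ordering) and check whether they agree.
Buchberger on the first generating set:
f_1 = -x*z - 4*x - 3*y - 3*z + 3, LT = x*z.
f_2 = -4/3*x*z + 9*y*z - 7*y - 3*z + 35/3, LT = x*z.

S(f_1,f_2): lcm = x*z. S = 4*x + 27/4*y*z - 9/4*y + 3/4*z + 23/4.
  leading term x: no divisor's leading term divides it; move 4*x to the remainder.
  leading term y*z: no divisor's leading term divides it; move 27/4*y*z to the remainder.
  leading term y: no divisor's leading term divides it; move -9/4*y to the remainder.
  leading term z: no divisor's leading term divides it; move 3/4*z to the remainder.
  leading term 1: no divisor's leading term divides it; move 23/4 to the remainder.
  remainder 4*x + 27/4*y*z - 9/4*y + 3/4*z + 23/4 ≠ 0; add g_3 = 4*x + 27/4*y*z - 9/4*y + 3/4*z + 23/4 to the basis.

S(f_1,g_3): lcm = x*z. S = 4*x - 27/16*y*z**2 + 9/16*y*z + 3*y - 3/16*z**2 + 25/16*z - 3.
  leading term x: subtract (1)·g_3 from 4*x - 27/16*y*z**2 + 9/16*y*z + 3*y - 3/16*z**2 + 25/16*z - 3 → -27/16*y*z**2 - 99/16*y*z + 21/4*y - 3/16*z**2 + 13/16*z - 35/4
  leading term y*z**2: no divisor's leading term divides it; move -27/16*y*z**2 to the remainder.
  leading term y*z: no divisor's leading term divides it; move -99/16*y*z to the remainder.
  leading term y: no divisor's leading term divides it; move 21/4*y to the remainder.
  leading term z**2: no divisor's leading term divides it; move -3/16*z**2 to the remainder.
  leading term z: no divisor's leading term divides it; move 13/16*z to the remainder.
  leading term 1: no divisor's leading term divides it; move -35/4 to the remainder.
  remainder -27/16*y*z**2 - 99/16*y*z + 21/4*y - 3/16*z**2 + 13/16*z - 35/4 ≠ 0; add g_4 = -27/16*y*z**2 - 99/16*y*z + 21/4*y - 3/16*z**2 + 13/16*z - 35/4 to the basis.

The other S-polynomials (S(f_2,g_3), S(f_1,g_4), S(f_2,g_4), S(g_3,g_4)) all reduce to 0 modulo the current basis, so we have a Gröbner basis.
Inter-reduce: drop elements whose leading term is divisible by another's, tail-reduce, and make monic.
Reduced Gröbner basis: {x + 27/16*y*z - 9/16*y + 3/16*z + 23/16, y*z**2 + 11/3*y*z - 28/9*y + 1/9*z**2 - 13/27*z + 140/27}.

Buchberger on the second generating set:
h_1 = 31/3*x*z + 20*x - 36*y*z + 43*y + 27*z - 185/3, LT = x*z.
h_2 = 14/3*x*z + 12*x - 18*y*z + 20*y + 12*z - 91/3, LT = x*z.

S(h_1,h_2): lcm = x*z. S = -138/217*x + 81/217*y*z - 27/217*y + 9/217*z + 33/62.
  leading term x: no divisor's leading term divides it; move -138/217*x to the remainder.
  leading term y*z: no divisor's leading term divides it; move 81/217*y*z to the remainder.
  leading term y: no divisor's leading term divides it; move -27/217*y to the remainder.
  leading term z: no divisor's leading term divides it; move 9/217*z to the remainder.
  leading term 1: no divisor's leading term divides it; move 33/62 to the remainder.
  remainder -138/217*x + 81/217*y*z - 27/217*y + 9/217*z + 33/62 ≠ 0; add k_3 = -138/217*x + 81/217*y*z - 27/217*y + 9/217*z + 33/62 to the basis.

S(h_1,k_3): lcm = x*z. S = 60/31*x + 27/46*y*z**2 - 5247/1426*y*z + 129/31*y + 3/46*z**2 + 9839/2852*z - 185/31.
  leading term x: subtract (-70/23)·k_3 from 60/31*x + 27/46*y*z**2 - 5247/1426*y*z + 129/31*y + 3/46*z**2 + 9839/2852*z - 185/31 → 27/46*y*z**2 - 117/46*y*z + 87/23*y + 3/46*z**2 + 329/92*z - 100/23
  leading term y*z**2: no divisor's leading term divides it; move 27/46*y*z**2 to the remainder.
  leading term y*z: no divisor's leading term divides it; move -117/46*y*z to the remainder.
  leading term y: no divisor's leading term divides it; move 87/23*y to the remainder.
  leading term z**2: no divisor's leading term divides it; move 3/46*z**2 to the remainder.
  leading term z: no divisor's leading term divides it; move 329/92*z to the remainder.
  leading term 1: no divisor's leading term divides it; move -100/23 to the remainder.
  remainder 27/46*y*z**2 - 117/46*y*z + 87/23*y + 3/46*z**2 + 329/92*z - 100/23 ≠ 0; add k_4 = 27/46*y*z**2 - 117/46*y*z + 87/23*y + 3/46*z**2 + 329/92*z - 100/23 to the basis.

The other S-polynomials (S(h_2,k_3), S(h_1,k_4), S(h_2,k_4), S(k_3,k_4)) all reduce to 0 modulo the current basis, so we have a Gröbner basis.
Inter-reduce: drop elements whose leading term is divisible by another's, tail-reduce, and make monic.
Reduced Gröbner basis: {x - 27/46*y*z + 9/46*y - 3/46*z - 77/92, y*z**2 - 13/3*y*z + 58/9*y + 1/9*z**2 + 329/54*z - 200/27}.

The bases are distinct; the ideals are different.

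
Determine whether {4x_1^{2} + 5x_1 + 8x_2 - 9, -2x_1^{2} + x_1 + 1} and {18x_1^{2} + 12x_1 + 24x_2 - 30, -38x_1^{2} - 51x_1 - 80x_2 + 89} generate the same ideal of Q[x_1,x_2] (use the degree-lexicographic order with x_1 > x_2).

Equality of ideals is decidable: compute both reduced Gröbner bases (unique for the ordering) and check whether they agree.
Buchberger on the first generating set:
f_1 = 4x_1^{2} + 5x_1 + 8x_2 - 9, LT = x_1^{2}.
f_2 = -2x_1^{2} + x_1 + 1, LT = x_1^{2}.

S(f_1,f_2): lcm = x_1^{2}. S = \tfrac{7}{4}x_1 + 2x_2 - \tfrac{7}{4}.
  leading term x_1: no divisor's leading term divides it; move \tfrac{7}{4}x_1 to the remainder.
  leading term x_2: no divisor's leading term divides it; move 2x_2 to the remainder.
  leading term 1: no divisor's leading term divides it; move -\tfrac{7}{4} to the remainder.
  remainder \tfrac{7}{4}x_1 + 2x_2 - \tfrac{7}{4} ≠ 0; add g_3 = \tfrac{7}{4}x_1 + 2x_2 - \tfrac{7}{4} to the basis.

S(f_1,g_3): lcm = x_1^{2}. S = -\tfrac{8}{7}x_1x_2 + \tfrac{9}{4}x_1 + 2x_2 - \tfrac{9}{4}.
  leading term x_1x_2: subtract (-\tfrac{32}{49}x_2)·g_3 from -\tfrac{8}{7}x_1x_2 + \tfrac{9}{4}x_1 + 2x_2 - \tfrac{9}{4} → \tfrac{64}{49}x_2^{2} + \tfrac{9}{4}x_1 + \tfrac{6}{7}x_2 - \tfrac{9}{4}
  leading term x_2^{2}: no divisor's leading term divides it; move \tfrac{64}{49}x_2^{2} to the remainder.
  leading term x_1: subtract (\tfrac{9}{7})·g_3 from \tfrac{9}{4}x_1 + \tfrac{6}{7}x_2 - \tfrac{9}{4} → -\tfrac{12}{7}x_2
  leading term x_2: no divisor's leading term divides it; move -\tfrac{12}{7}x_2 to the remainder.
  remainder \tfrac{64}{49}x_2^{2} - \tfrac{12}{7}x_2 ≠ 0; add g_4 = \tfrac{64}{49}x_2^{2} - \tfrac{12}{7}x_2 to the basis.

The other S-polynomials (S(f_2,g_3), S(f_1,g_4), S(f_2,g_4), S(g_3,g_4)) all reduce to 0 modulo the current basis, so we have a Gröbner basis.
Inter-reduce: drop elements whose leading term is divisible by another's, tail-reduce, and make monic.
Reduced Gröbner basis: {x_2^{2} - \tfrac{21}{16}x_2, x_1 + \tfrac{8}{7}x_2 - 1}.

Buchberger on the second generating set:
h_1 = 18x_1^{2} + 12x_1 + 24x_2 - 30, LT = x_1^{2}.
h_2 = -38x_1^{2} - 51x_1 - 80x_2 + 89, LT = x_1^{2}.

S(h_1,h_2): lcm = x_1^{2}. S = -\tfrac{77}{114}x_1 - \tfrac{44}{57}x_2 + \tfrac{77}{114}.
  leading term x_1: no divisor's leading term divides it; move -\tfrac{77}{114}x_1 to the remainder.
  leading term x_2: no divisor's leading term divides it; move -\tfrac{44}{57}x_2 to the remainder.
  leading term 1: no divisor's leading term divides it; move \tfrac{77}{114} to the remainder.
  remainder -\tfrac{77}{114}x_1 - \tfrac{44}{57}x_2 + \tfrac{77}{114} ≠ 0; add k_3 = -\tfrac{77}{114}x_1 - \tfrac{44}{57}x_2 + \tfrac{77}{114} to the basis.

S(h_1,k_3): lcm = x_1^{2}. S = -\tfrac{8}{7}x_1x_2 + \tfrac{5}{3}x_1 + \tfrac{4}{3}x_2 - \tfrac{5}{3}.
  leading term x_1x_2: subtract (\tfrac{912}{539}x_2)·k_3 from -\tfrac{8}{7}x_1x_2 + \tfrac{5}{3}x_1 + \tfrac{4}{3}x_2 - \tfrac{5}{3} → \tfrac{64}{49}x_2^{2} + \tfrac{5}{3}x_1 + \tfrac{4}{21}x_2 - \tfrac{5}{3}
  leading term x_2^{2}: no divisor's leading term divides it; move \tfrac{64}{49}x_2^{2} to the remainder.
  leading term x_1: subtract (-\tfrac{190}{77})·k_3 from \tfrac{5}{3}x_1 + \tfrac{4}{21}x_2 - \tfrac{5}{3} → -\tfrac{12}{7}x_2
  leading term x_2: no divisor's leading term divides it; move -\tfrac{12}{7}x_2 to the remainder.
  remainder \tfrac{64}{49}x_2^{2} - \tfrac{12}{7}x_2 ≠ 0; add k_4 = \tfrac{64}{49}x_2^{2} - \tfrac{12}{7}x_2 to the basis.

The other S-polynomials (S(h_2,k_3), S(h_1,k_4), S(h_2,k_4), S(k_3,k_4)) all reduce to 0 modulo the current basis, so we have a Gröbner basis.
Inter-reduce: drop elements whose leading term is divisible by another's, tail-reduce, and make monic.
Reduced Gröbner basis: {x_2^{2} - \tfrac{21}{16}x_2, x_1 + \tfrac{8}{7}x_2 - 1}.

The two bases agree; hence the ideals are identical.

Yes, the ideals are equal.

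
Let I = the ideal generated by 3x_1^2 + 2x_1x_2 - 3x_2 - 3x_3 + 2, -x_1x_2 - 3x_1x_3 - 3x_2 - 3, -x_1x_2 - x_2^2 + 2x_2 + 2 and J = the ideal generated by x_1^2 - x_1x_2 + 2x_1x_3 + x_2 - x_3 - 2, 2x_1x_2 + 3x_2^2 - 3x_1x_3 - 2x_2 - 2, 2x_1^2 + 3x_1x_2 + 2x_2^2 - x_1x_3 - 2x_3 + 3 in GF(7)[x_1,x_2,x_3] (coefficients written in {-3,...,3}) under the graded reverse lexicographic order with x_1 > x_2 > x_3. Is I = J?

For a fixed monomial order, each ideal has a unique reduced Gröbner basis; comparing bases decides equality.
Buchberger on the first generating set:
f_1 = 3x_1^2 + 2x_1x_2 - 3x_2 - 3x_3 + 2, LT = x_1^2.
f_2 = -x_1x_2 - 3x_1x_3 - 3x_2 - 3, LT = x_1x_2.
f_3 = -x_1x_2 - x_2^2 + 2x_2 + 2, LT = x_1x_2.

S(f_1,f_2): lcm = x_1^2x_2. S = 3x_1x_2^2 - 3x_1^2x_3 - 3x_1x_2 - x_2^2 - x_2x_3 - 3x_1 + 3x_2.
  reduce S modulo (f_1, f_2, f_3):
  remainder -3x_2^2 + 2x_1x_3 + 3x_2x_3 - 3x_3^2 - 3x_1 + 3x_2 + 2x_3 + 2 ≠ 0; add g_4 = -3x_2^2 + 2x_1x_3 + 3x_2x_3 - 3x_3^2 - 3x_1 + 3x_2 + 2x_3 + 2 to the basis.

S(f_1,f_3): lcm = x_1^2x_2. S = 2x_1x_2^2 + 2x_1x_2 - x_2^2 - x_2x_3 + 2x_1 + 3x_2.
  reduce S modulo (f_1, f_2, f_3, g_4):
  remainder -3x_1x_3^2 + x_1x_3 + 3x_2x_3 + 2x_1 - 2x_2 - 3x_3 + 1 ≠ 0; add g_5 = -3x_1x_3^2 + x_1x_3 + 3x_2x_3 + 2x_1 - 2x_2 - 3x_3 + 1 to the basis.

S(f_2,f_3): lcm = x_1x_2. S = -x_2^2 + 3x_1x_3 - 2x_2 - 2.
  reduce S modulo (f_1, f_2, f_3, g_4, g_5):
  remainder -x_2x_3 + x_3^2 + x_1 - 3x_2 - 3x_3 + 2 ≠ 0; add g_6 = -x_2x_3 + x_3^2 + x_1 - 3x_2 - 3x_3 + 2 to the basis.

S(f_3,g_4): lcm = x_1x_2^2. S = x_2^3 + 3x_1^2x_3 + x_1x_2x_3 - x_1x_3^2 - x_1^2 + x_1x_2 - 2x_2^2 + 3x_1x_3 + 3x_1 - 2x_2.
  reduce S modulo (f_1, f_2, f_3, g_4, g_5, g_6):
  remainder -x_3^3 - 2x_1x_3 + 3x_3^2 + 2x_1 - 2 ≠ 0; add g_7 = -x_3^3 - 2x_1x_3 + 3x_3^2 + 2x_1 - 2 to the basis.

The other S-polynomials (S(f_1,g_4), S(f_2,g_4), S(f_1,g_5), S(f_2,g_5), S(f_3,g_5), S(g_4,g_5), S(f_1,g_6), S(f_2,g_6), S(f_3,g_6), S(g_4,g_6), S(g_5,g_6), S(f_1,g_7), S(f_2,g_7), S(f_3,g_7), S(g_4,g_7), S(g_5,g_7), S(g_6,g_7)) all reduce to 0 modulo the current basis, so we have a Gröbner basis.
Inter-reduce: drop elements whose leading term is divisible by another's, tail-reduce, and make monic.
Reduced Gröbner basis: {x_1x_3^2 + 2x_1x_3 - x_3^2 + 3x_1 - x_2 - 3x_3, x_3^3 + 2x_1x_3 - 3x_3^2 - 2x_1 + 2, x_1^2 - 2x_1x_3 - 3x_2 - x_3 + 1, x_1x_2 + 3x_1x_3 + 3x_2 + 3, x_2^2 - 3x_1x_3 + 2x_2 + 2, x_2x_3 - x_3^2 - x_1 + 3x_2 + 3x_3 - 2}.

Buchberger on the second generating set:
h_1 = x_1^2 - x_1x_2 + 2x_1x_3 + x_2 - x_3 - 2, LT = x_1^2.
h_2 = 2x_1x_2 + 3x_2^2 - 3x_1x_3 - 2x_2 - 2, LT = x_1x_2.
h_3 = 2x_1^2 + 3x_1x_2 + 2x_2^2 - x_1x_3 - 2x_3 + 3, LT = x_1^2.

S(h_1,h_2): lcm = x_1^2x_2. S = x_1x_2^2 - 2x_1^2x_3 + 2x_1x_2x_3 + x_1x_2 + x_2^2 - x_2x_3 + x_1 - 2x_2.
  reduce S modulo (h_1, h_2, h_3):
  remainder 2x_2^3 + 3x_2^2x_3 + x_1x_3^2 - 3x_2^2 - 2x_1x_3 - x_2x_3 - 2x_3^2 + x_1 + x_3 + 1 ≠ 0; add k_4 = 2x_2^3 + 3x_2^2x_3 + x_1x_3^2 - 3x_2^2 - 2x_1x_3 - x_2x_3 - 2x_3^2 + x_1 + x_3 + 1 to the basis.

S(h_1,h_3): lcm = x_1^2. S = x_1x_2 - x_2^2 - x_1x_3 + x_2.
  reduce S modulo (h_1, h_2, h_3, k_4):
  remainder x_2^2 - 3x_1x_3 + 2x_2 + 1 ≠ 0; add k_5 = x_2^2 - 3x_1x_3 + 2x_2 + 1 to the basis.

S(h_2,h_3): lcm = x_1^2x_2. S = -x_2^3 + 2x_1^2x_3 - 3x_1x_2x_3 - x_1x_2 + x_2x_3 - x_1 + 2x_2.
  reduce S modulo (h_1, h_2, h_3, k_4, k_5):
  remainder -3x_1x_3^2 + x_1x_3 + 2x_2x_3 + x_3^2 + 3x_1 + x_2 - 3x_3 + 3 ≠ 0; add k_6 = -3x_1x_3^2 + x_1x_3 + 2x_2x_3 + x_3^2 + 3x_1 + x_2 - 3x_3 + 3 to the basis.

S(h_2,k_5): lcm = x_1x_2^2. S = -2x_2^3 + 3x_1^2x_3 + 2x_1x_2x_3 - 2x_1x_2 - x_2^2 - x_1 - x_2.
  reduce S modulo (h_1, h_2, h_3, k_4, k_5, k_6):
  remainder -2x_2x_3 + 2x_3^2 + 3x_1 + 3x_3 + 3 ≠ 0; add k_7 = -2x_2x_3 + 2x_3^2 + 3x_1 + 3x_3 + 3 to the basis.

S(h_1,k_6): lcm = x_1^2x_3^2. S = -x_1x_2x_3^2 + 2x_1x_3^3 - 2x_1^2x_3 + 3x_1x_2x_3 - 2x_1x_3^2 + x_2x_3^2 - x_3^3 + x_1^2 - 2x_1x_2 - x_1x_3 - 2x_3^2 + x_1.
  reduce S modulo (h_1, h_2, h_3, k_4, k_5, k_6, k_7):
  remainder x_3^3 + 3x_1x_3 + 2x_3^2 + x_1 + 3x_2 - x_3 + 3 ≠ 0; add k_8 = x_3^3 + 3x_1x_3 + 2x_3^2 + x_1 + 3x_2 - x_3 + 3 to the basis.

The other S-polynomials (S(h_1,k_4), S(h_2,k_4), S(h_3,k_4), S(h_1,k_5), S(h_3,k_5), S(k_4,k_5), S(h_2,k_6), S(h_3,k_6), S(k_4,k_6), S(k_5,k_6), S(h_1,k_7), S(h_2,k_7), S(h_3,k_7), S(k_4,k_7), S(k_5,k_7), S(k_6,k_7), S(h_1,k_8), S(h_2,k_8), S(h_3,k_8), S(k_4,k_8), S(k_5,k_8), S(k_6,k_8), S(k_7,k_8)) all reduce to 0 modulo the current basis, so we have a Gröbner basis.
Inter-reduce: drop elements whose leading term is divisible by another's, tail-reduce, and make monic.
Reduced Gröbner basis: {x_1x_3^2 + 2x_1x_3 - x_3^2 - 2x_1 + 2x_2 - 2, x_3^3 + 3x_1x_3 + 2x_3^2 + x_1 + 3x_2 - x_3 + 3, x_1^2 - 2x_1x_3 - 3x_2 - x_3 - 1, x_1x_2 + 3x_1x_3 + 3x_2 + 1, x_2^2 - 3x_1x_3 + 2x_2 + 1, x_2x_3 - x_3^2 + 2x_1 + 2x_3 + 2}.

These differ, so the ideals are not equal.

No, the ideals differ.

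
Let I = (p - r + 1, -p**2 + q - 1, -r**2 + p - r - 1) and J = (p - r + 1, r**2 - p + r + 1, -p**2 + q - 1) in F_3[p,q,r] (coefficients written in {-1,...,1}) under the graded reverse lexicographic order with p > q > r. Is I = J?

Equality of ideals is decidable: compute both reduced Gröbner bases (unique for the ordering) and check whether they agree.
Buchberger on the first generating set:
f_1 = p - r + 1, LT = p.
f_2 = -p**2 + q - 1, LT = p**2.
f_3 = -r**2 + p - r - 1, LT = r**2.

S(f_1,f_2): lcm = p**2. S = -p*r + p + q - 1.
  leading term p*r: subtract (-r)·f_1 from -p*r + p + q - 1 → -r**2 + p + q + r - 1
  leading term r**2: subtract (1)·f_3 from -r**2 + p + q + r - 1 → q - r
  leading term q: no divisor's leading term divides it; move q to the remainder.
  leading term r: no divisor's leading term divides it; move -r to the remainder.
  remainder q - r ≠ 0; add g_4 = q - r to the basis.

S(f_1,f_3): leading monomials are coprime, so the S-polynomial reduces to 0 (Buchberger's first criterion).
S(f_2,f_3): leading monomials are coprime, so the S-polynomial reduces to 0 (Buchberger's first criterion).
S(f_1,g_4): leading monomials are coprime, so the S-polynomial reduces to 0 (Buchberger's first criterion).
S(f_2,g_4): leading monomials are coprime, so the S-polynomial reduces to 0 (Buchberger's first criterion).
S(f_3,g_4): leading monomials are coprime, so the S-polynomial reduces to 0 (Buchberger's first criterion).
Every S-polynomial of the final basis reduces to 0, so we have a Gröbner basis.
Inter-reduce: drop elements whose leading term is divisible by another's, tail-reduce, and make monic.
Reduced Gröbner basis: {r**2 - 1, p - r + 1, q - r}.

Buchberger on the second generating set:
h_1 = p - r + 1, LT = p.
h_2 = r**2 - p + r + 1, LT = r**2.
h_3 = -p**2 + q - 1, LT = p**2.

S(h_1,h_2): leading monomials are coprime, so the S-polynomial reduces to 0 (Buchberger's first criterion).
S(h_1,h_3): lcm = p**2. S = -p*r + p + q - 1.
  leading term p*r: subtract (-r)·h_1 from -p*r + p + q - 1 → -r**2 + p + q + r - 1
  leading term r**2: subtract (-1)·h_2 from -r**2 + p + q + r - 1 → q - r
  leading term q: no divisor's leading term divides it; move q to the remainder.
  leading term r: no divisor's leading term divides it; move -r to the remainder.
  remainder q - r ≠ 0; add k_4 = q - r to the basis.

S(h_2,h_3): leading monomials are coprime, so the S-polynomial reduces to 0 (Buchberger's first criterion).
S(h_1,k_4): leading monomials are coprime, so the S-polynomial reduces to 0 (Buchberger's first criterion).
S(h_2,k_4): leading monomials are coprime, so the S-polynomial reduces to 0 (Buchberger's first criterion).
S(h_3,k_4): leading monomials are coprime, so the S-polynomial reduces to 0 (Buchberger's first criterion).
Every S-polynomial of the final basis reduces to 0, so we have a Gröbner basis.
Inter-reduce: drop elements whose leading term is divisible by another's, tail-reduce, and make monic.
Reduced Gröbner basis: {r**2 - 1, p - r + 1, q - r}.

The two bases agree; hence the ideals are identical.
The choice of monomial ordering does not affect the verdict — as long as both bases are computed under the same ordering, their equality decides ideal equality.

Yes, the ideals are equal.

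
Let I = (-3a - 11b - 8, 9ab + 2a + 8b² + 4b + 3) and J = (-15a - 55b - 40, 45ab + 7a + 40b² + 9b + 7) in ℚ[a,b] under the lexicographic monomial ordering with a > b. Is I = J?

Yes, the ideals are equal.

For a fixed monomial order, each ideal has a unique reduced Gröbner basis; comparing bases decides equality.
Buchberger on the first generating set:
f_1 = -3a - 11b - 8, LT = a.
f_2 = 9ab + 2a + 8b² + 4b + 3, LT = ab.

S(f_1,f_2): lcm = ab. S = -2/9a + 25/9b² + 20/9b - ⅓.
  leading term a: subtract (2/27)·f_1 from -2/9a + 25/9b² + 20/9b - ⅓ → 25/9b² + 82/27b + 7/27
  leading term b²: no divisor's leading term divides it; move 25/9b² to the remainder.
  leading term b: no divisor's leading term divides it; move 82/27b to the remainder.
  leading term 1: no divisor's leading term divides it; move 7/27 to the remainder.
  remainder 25/9b² + 82/27b + 7/27 ≠ 0; add g_3 = 25/9b² + 82/27b + 7/27 to the basis.

The other S-polynomials (S(f_1,g_3), S(f_2,g_3)) all reduce to 0 modulo the current basis, so we have a Gröbner basis.
Inter-reduce: drop elements whose leading term is divisible by another's, tail-reduce, and make monic.
Reduced Gröbner basis: {a + 11/3b + 8/3, b² + 82/75b + 7/75}.

Buchberger on the second generating set:
h_1 = -15a - 55b - 40, LT = a.
h_2 = 45ab + 7a + 40b² + 9b + 7, LT = ab.

S(h_1,h_2): lcm = ab. S = -7/45a + 25/9b² + 37/15b - 7/45.
  leading term a: subtract (7/675)·h_1 from -7/45a + 25/9b² + 37/15b - 7/45 → 25/9b² + 82/27b + 7/27
  leading term b²: no divisor's leading term divides it; move 25/9b² to the remainder.
  leading term b: no divisor's leading term divides it; move 82/27b to the remainder.
  leading term 1: no divisor's leading term divides it; move 7/27 to the remainder.
  remainder 25/9b² + 82/27b + 7/27 ≠ 0; add k_3 = 25/9b² + 82/27b + 7/27 to the basis.

The other S-polynomials (S(h_1,k_3), S(h_2,k_3)) all reduce to 0 modulo the current basis, so we have a Gröbner basis.
Inter-reduce: drop elements whose leading term is divisible by another's, tail-reduce, and make monic.
Reduced Gröbner basis: {a + 11/3b + 8/3, b² + 82/75b + 7/75}.

The two bases agree; hence the ideals are identical.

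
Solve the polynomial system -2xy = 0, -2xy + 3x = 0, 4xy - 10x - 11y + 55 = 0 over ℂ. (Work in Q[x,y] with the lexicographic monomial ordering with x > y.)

{(0, 5)}

Compute a lex Gröbner basis by Buchberger's algorithm.
f_1 = -2xy, LT = xy.
f_2 = -2xy + 3x, LT = xy.
f_3 = 4xy - 10x - 11y + 55, LT = xy.

S(f_1,f_2): lcm = xy. S = 3/2x.
  leading term x: no divisor's leading term divides it; move 3/2x to the remainder.
  remainder 3/2x ≠ 0; add h_4 = 3/2x to the basis.

S(f_1,f_3): lcm = xy. S = 5/2x + 11/4y - 55/4.
  leading term x: subtract (5/3)·h_4 from 5/2x + 11/4y - 55/4 → 11/4y - 55/4
  leading term y: no divisor's leading term divides it; move 11/4y to the remainder.
  leading term 1: no divisor's leading term divides it; move -55/4 to the remainder.
  remainder 11/4y - 55/4 ≠ 0; add h_5 = 11/4y - 55/4 to the basis.

The other S-polynomials (S(f_2,f_3), S(f_1,h_4), S(f_2,h_4), S(f_3,h_4), S(f_1,h_5), S(f_2,h_5), S(f_3,h_5), S(h_4,h_5)) all reduce to 0 modulo the current basis, so we have a Gröbner basis.
Inter-reduce: drop elements whose leading term is divisible by another's, tail-reduce, and make monic.
Reduced Gröbner basis: {x, y - 5}.

The lex basis is triangular: the last element involves only y. Solving y - 5 = 0 gives y ∈ {5}; substituting each value into the earlier elements determines the remaining variables.
  y = 5: the earlier basis element becomes x = 0, giving x = 0 — point (0, 5).
A lex Gröbner basis triangularizes the system, enabling back-substitution.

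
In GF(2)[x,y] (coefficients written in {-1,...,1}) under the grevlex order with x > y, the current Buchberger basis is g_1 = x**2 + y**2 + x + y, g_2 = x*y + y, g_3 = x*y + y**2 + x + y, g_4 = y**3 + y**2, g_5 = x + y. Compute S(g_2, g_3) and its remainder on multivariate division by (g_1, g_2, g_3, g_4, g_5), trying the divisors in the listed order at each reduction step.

S(g_2, g_3) = y**2 + x; remainder on division = y**2 + y.

lcm(LM(g_2), LM(g_3)) = x*y.
S = (lcm/LT(g_2))·g_2 − (lcm/LT(g_3))·g_3 = y**2 + x.
Reduce S modulo (g_1, g_2, g_3, g_4, g_5) in that order:
  leading term y**2: no divisor's leading term divides it; move y**2 to the remainder.
  leading term x: subtract (1)·g_5 from x → y
  leading term y: no divisor's leading term divides it; move y to the remainder.
The remainder y**2 + y is nonzero, so it would be added as the next basis element.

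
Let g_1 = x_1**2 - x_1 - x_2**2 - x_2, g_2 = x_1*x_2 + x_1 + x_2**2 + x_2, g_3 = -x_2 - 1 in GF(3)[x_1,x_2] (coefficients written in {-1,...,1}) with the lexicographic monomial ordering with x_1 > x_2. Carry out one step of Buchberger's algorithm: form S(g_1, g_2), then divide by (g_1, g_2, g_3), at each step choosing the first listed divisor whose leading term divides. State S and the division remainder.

lcm(LM(g_1), LM(g_2)) = x_1**2*x_2.
S = (lcm/LT(g_1))·g_1 − (lcm/LT(g_2))·g_2 = -x_1**2 - x_1*x_2**2 + x_1*x_2 - x_2**3 - x_2**2.
Reduce S modulo (g_1, g_2, g_3) in that order:
  leading term x_1**2: subtract (-1)·g_1 from -x_1**2 - x_1*x_2**2 + x_1*x_2 - x_2**3 - x_2**2 → -x_1*x_2**2 + x_1*x_2 - x_1 - x_2**3 + x_2**2 - x_2
  leading term x_1*x_2**2: subtract (-x_2)·g_2 from -x_1*x_2**2 + x_1*x_2 - x_1 - x_2**3 + x_2**2 - x_2 → -x_1*x_2 - x_1 - x_2**2 - x_2
  leading term x_1*x_2: subtract (-1)·g_2 from -x_1*x_2 - x_1 - x_2**2 - x_2 → 0
The remainder is 0, so this S-polynomial contributes no new basis element.

S(g_1, g_2) = -x_1**2 - x_1*x_2**2 + x_1*x_2 - x_2**3 - x_2**2; remainder on division = 0.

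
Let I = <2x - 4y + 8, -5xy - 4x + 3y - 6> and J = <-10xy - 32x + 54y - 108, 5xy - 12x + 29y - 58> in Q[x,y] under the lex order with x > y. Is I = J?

For a fixed monomial order, each ideal has a unique reduced Gröbner basis; comparing bases decides equality.
Buchberger on the first generating set:
f_1 = 2x - 4y + 8, LT = x.
f_2 = -5xy - 4x + 3y - 6, LT = xy.

S(f_1,f_2): lcm = xy. S = -4/5x - 2y^2 + 23/5y - 6/5.
  reduce S modulo (f_1, f_2):
  remainder -2y^2 + 3y + 2 ≠ 0; add g_3 = -2y^2 + 3y + 2 to the basis.

The other S-polynomials (S(f_1,g_3), S(f_2,g_3)) all reduce to 0 modulo the current basis, so we have a Gröbner basis.
Inter-reduce: drop elements whose leading term is divisible by another's, tail-reduce, and make monic.
Reduced Gröbner basis: {x - 2y + 4, y^2 - 3/2y - 1}.

Buchberger on the second generating set:
h_1 = -10xy - 32x + 54y - 108, LT = xy.
h_2 = 5xy - 12x + 29y - 58, LT = xy.

S(h_1,h_2): lcm = xy. S = 28/5x - 56/5y + 112/5.
  reduce S modulo (h_1, h_2):
  remainder 28/5x - 56/5y + 112/5 ≠ 0; add k_3 = 28/5x - 56/5y + 112/5 to the basis.

S(h_1,k_3): lcm = xy. S = 16/5x + 2y^2 - 47/5y + 54/5.
  reduce S modulo (h_1, h_2, k_3):
  remainder 2y^2 - 3y - 2 ≠ 0; add k_4 = 2y^2 - 3y - 2 to the basis.

The other S-polynomials (S(h_2,k_3), S(h_1,k_4), S(h_2,k_4), S(k_3,k_4)) all reduce to 0 modulo the current basis, so we have a Gröbner basis.
Inter-reduce: drop elements whose leading term is divisible by another's, tail-reduce, and make monic.
Reduced Gröbner basis: {x - 2y + 4, y^2 - 3/2y - 1}.

The two bases agree; hence the ideals are identical.
The same test decides containment: I ⊆ J iff every generator of I reduces to 0 modulo a Gröbner basis of J.

Yes, the ideals are equal.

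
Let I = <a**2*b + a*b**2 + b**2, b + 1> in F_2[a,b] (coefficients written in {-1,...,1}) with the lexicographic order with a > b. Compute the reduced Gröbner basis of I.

The reduced Gröbner basis is the canonical form of the ideal for this ordering.

f_1 = a**2*b + a*b**2 + b**2, LT = a**2*b.
f_2 = b + 1, LT = b.

S(f_1,f_2): lcm = a**2*b. S = a**2 + a*b**2 + b**2.
  reduce S modulo (f_1, f_2):
  remainder a**2 + a + 1 ≠ 0; add g_3 = a**2 + a + 1 to the basis.

The other S-polynomials (S(f_1,g_3), S(f_2,g_3)) all reduce to 0 modulo the current basis, so we have a Gröbner basis.
Inter-reduce: drop elements whose leading term is divisible by another's, tail-reduce, and make monic.

G = {a**2 + a + 1, b + 1}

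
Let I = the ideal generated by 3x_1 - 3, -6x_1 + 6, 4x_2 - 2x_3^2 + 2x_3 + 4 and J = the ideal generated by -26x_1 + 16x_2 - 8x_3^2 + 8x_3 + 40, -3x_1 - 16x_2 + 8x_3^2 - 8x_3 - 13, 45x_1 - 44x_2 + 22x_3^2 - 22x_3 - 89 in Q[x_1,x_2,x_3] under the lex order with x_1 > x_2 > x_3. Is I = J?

Two ideals are equal iff their reduced Gröbner bases coincide (the reduced basis is unique for a fixed ordering).
Buchberger on the first generating set:
f_1 = 3x_1 - 3, LT = x_1.
f_2 = -6x_1 + 6, LT = x_1.
f_3 = 4x_2 - 2x_3^2 + 2x_3 + 4, LT = x_2.

The S-polynomials (S(f_1,f_2), S(f_1,f_3), S(f_2,f_3)) all reduce to 0 modulo the current basis, so we have a Gröbner basis.
Inter-reduce: drop elements whose leading term is divisible by another's, tail-reduce, and make monic.
Reduced Gröbner basis: {x_1 - 1, x_2 - 1/2x_3^2 + 1/2x_3 + 1}.

Buchberger on the second generating set:
h_1 = -26x_1 + 16x_2 - 8x_3^2 + 8x_3 + 40, LT = x_1.
h_2 = -3x_1 - 16x_2 + 8x_3^2 - 8x_3 - 13, LT = x_1.
h_3 = 45x_1 - 44x_2 + 22x_3^2 - 22x_3 - 89, LT = x_1.

S(h_1,h_2): lcm = x_1. S = -232/39x_2 + 116/39x_3^2 - 116/39x_3 - 229/39.
  reduce S modulo (h_1, h_2, h_3):
  remainder -232/39x_2 + 116/39x_3^2 - 116/39x_3 - 229/39 ≠ 0; add k_4 = -232/39x_2 + 116/39x_3^2 - 116/39x_3 - 229/39 to the basis.

S(h_1,h_3): lcm = x_1. S = 212/585x_2 - 106/585x_3^2 + 106/585x_3 + 257/585.
  reduce S modulo (h_1, h_2, h_3, k_4):
  remainder 71/870 ≠ 0; add k_5 = 71/870 to the basis.

The other S-polynomials (S(h_2,h_3), S(h_1,k_4), S(h_2,k_4), S(h_3,k_4), S(h_1,k_5), S(h_2,k_5), S(h_3,k_5), S(k_4,k_5)) all reduce to 0 modulo the current basis, so we have a Gröbner basis.
Inter-reduce: drop elements whose leading term is divisible by another's, tail-reduce, and make monic.
Reduced Gröbner basis: {1}.

These differ, so the ideals are not equal.

No, the ideals differ.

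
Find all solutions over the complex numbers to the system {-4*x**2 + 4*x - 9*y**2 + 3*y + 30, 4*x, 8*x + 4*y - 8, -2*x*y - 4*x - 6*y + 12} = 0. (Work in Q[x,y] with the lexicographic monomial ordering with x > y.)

Compute a lex Gröbner basis by Buchberger's algorithm.
f_1 = -4*x**2 + 4*x - 9*y**2 + 3*y + 30, LT = x**2.
f_2 = 4*x, LT = x.
f_3 = 8*x + 4*y - 8, LT = x.
f_4 = -2*x*y - 4*x - 6*y + 12, LT = x*y.

S(f_1,f_2): lcm = x**2. S = -x + 9/4*y**2 - 3/4*y - 15/2.
  leading term x: subtract (-1/4)·f_2 from -x + 9/4*y**2 - 3/4*y - 15/2 → 9/4*y**2 - 3/4*y - 15/2
  leading term y**2: no divisor's leading term divides it; move 9/4*y**2 to the remainder.
  leading term y: no divisor's leading term divides it; move -3/4*y to the remainder.
  leading term 1: no divisor's leading term divides it; move -15/2 to the remainder.
  remainder 9/4*y**2 - 3/4*y - 15/2 ≠ 0; add h_5 = 9/4*y**2 - 3/4*y - 15/2 to the basis.

S(f_2,f_3): lcm = x. S = -1/2*y + 1.
  leading term y: no divisor's leading term divides it; move -1/2*y to the remainder.
  leading term 1: no divisor's leading term divides it; move 1 to the remainder.
  remainder -1/2*y + 1 ≠ 0; add h_6 = -1/2*y + 1 to the basis.

The other S-polynomials (S(f_1,f_3), S(f_1,f_4), S(f_2,f_4), S(f_3,f_4), S(f_1,h_5), S(f_2,h_5), S(f_3,h_5), S(f_4,h_5), S(f_1,h_6), S(f_2,h_6), S(f_3,h_6), S(f_4,h_6), S(h_5,h_6)) all reduce to 0 modulo the current basis, so we have a Gröbner basis.
Inter-reduce: drop elements whose leading term is divisible by another's, tail-reduce, and make monic.
Reduced Gröbner basis: {x, y - 2}.

From the last basis element, y - 2 = 0, so y takes values in {2}. Each choice, substituted upward through the basis, yields the corresponding point(s) of the solution set.
  y = 2: the earlier basis element becomes x = 0, giving x = 0 — point (0, 2).
A lex Gröbner basis triangularizes the system, enabling back-substitution.

{(0, 2)}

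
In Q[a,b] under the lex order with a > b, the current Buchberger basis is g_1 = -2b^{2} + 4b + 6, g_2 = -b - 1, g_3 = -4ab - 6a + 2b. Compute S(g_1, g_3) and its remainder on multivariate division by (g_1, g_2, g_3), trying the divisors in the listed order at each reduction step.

S(g_1, g_3) = -\tfrac{7}{2}ab - 3a + \tfrac{1}{2}b^{2}; remainder on division = \tfrac{1}{2}a + \tfrac{1}{2}.

lcm(LM(g_1), LM(g_3)) = ab^{2}.
S = (lcm/LT(g_1))·g_1 − (lcm/LT(g_3))·g_3 = -\tfrac{7}{2}ab - 3a + \tfrac{1}{2}b^{2}.
Reduce S modulo (g_1, g_2, g_3) in that order:
  leading term ab: subtract (\tfrac{7}{2}a)·g_2 from -\tfrac{7}{2}ab - 3a + \tfrac{1}{2}b^{2} → \tfrac{1}{2}a + \tfrac{1}{2}b^{2}
  leading term a: no divisor's leading term divides it; move \tfrac{1}{2}a to the remainder.
  leading term b^{2}: subtract (-\tfrac{1}{4})·g_1 from \tfrac{1}{2}b^{2} → b + \tfrac{3}{2}
  leading term b: subtract (-1)·g_2 from b + \tfrac{3}{2} → \tfrac{1}{2}
  leading term 1: no divisor's leading term divides it; move \tfrac{1}{2} to the remainder.
The remainder \tfrac{1}{2}a + \tfrac{1}{2} is nonzero, so it would be added as the next basis element.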